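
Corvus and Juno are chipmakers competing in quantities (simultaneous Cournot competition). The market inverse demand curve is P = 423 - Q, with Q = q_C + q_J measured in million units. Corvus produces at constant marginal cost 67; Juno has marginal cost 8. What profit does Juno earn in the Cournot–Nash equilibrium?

Corvus's profit: π_C = (423 - Q)q_C - (67q_C). Setting ∂π_C/∂q_C = 0: 356 - 2q_C - (q_J) = 0.
Juno's profit: π_J = (423 - Q)q_J - (8q_J). Setting ∂π_J/∂q_J = 0: 415 - 2q_J - (q_C) = 0.
Best responses: q_C = (356 - q_J)/2, q_J = (415 - q_C)/2.
Solving the pair: q_C = 99, q_J = 158.
Price P = 423 - 257 = 166.
Juno's profit: (166 - 8)·158 = 24964.

24964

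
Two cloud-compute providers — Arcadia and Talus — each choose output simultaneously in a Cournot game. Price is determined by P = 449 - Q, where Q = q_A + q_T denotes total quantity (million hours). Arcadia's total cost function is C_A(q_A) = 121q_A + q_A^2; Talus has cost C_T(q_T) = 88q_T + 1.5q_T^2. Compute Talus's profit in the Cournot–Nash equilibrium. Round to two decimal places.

8625.04

Arcadia's profit: π_A = (449 - Q)q_A - (121q_A + q_A²). Setting ∂π_A/∂q_A = 0: 328 - 4q_A - (q_T) = 0.
Talus's first-order condition: 361 - 5q_T - (q_A) = 0.
So q_A = (328 - q_T)/4 and q_T = (361 - q_A)/5.
Substituting one into the other gives q_A = 1279/19 and q_T = 1116/19.
Price P = 449 - 126.0526 = 322.9474.
Talus's profit: 322.9474·(1116/19) - 88·(1116/19) - (3/2)(1116/19)² = 8625.0416.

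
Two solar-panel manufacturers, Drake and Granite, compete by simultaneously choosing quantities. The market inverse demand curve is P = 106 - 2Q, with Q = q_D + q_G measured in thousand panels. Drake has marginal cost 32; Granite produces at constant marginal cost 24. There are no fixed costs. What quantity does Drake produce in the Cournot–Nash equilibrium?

11

Drake's profit: π_D = (106 - 2Q)q_D - (32q_D). Setting ∂π_D/∂q_D = 0: 74 - 4q_D - 2(q_G) = 0.
Granite's first-order condition: 82 - 4q_G - 2(q_D) = 0.
So q_D = (74 - 2q_G)/4 and q_G = (82 - 2q_D)/4.
Substituting one into the other gives q_D = 11 and q_G = 15.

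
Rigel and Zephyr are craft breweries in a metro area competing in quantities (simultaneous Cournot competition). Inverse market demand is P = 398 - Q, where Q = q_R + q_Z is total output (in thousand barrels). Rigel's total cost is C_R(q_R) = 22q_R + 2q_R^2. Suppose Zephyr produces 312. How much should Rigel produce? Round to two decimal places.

10.67

With the rival's output fixed at 312, Rigel's profit is π_R = (398 - 312 - q_R)q_R - (22q_R + 2q_R²) = (86 - q_R)q_R - (22q_R + 2q_R²).
∂π_R/∂q_R = 64 - 6q_R = 0, so q_R = 32/3.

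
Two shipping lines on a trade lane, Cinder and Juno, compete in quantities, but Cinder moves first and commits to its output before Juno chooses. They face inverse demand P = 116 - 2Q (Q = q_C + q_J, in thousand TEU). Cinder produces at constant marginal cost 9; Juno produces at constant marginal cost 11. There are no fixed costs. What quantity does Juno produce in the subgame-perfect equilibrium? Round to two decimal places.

The follower Juno best-responds to any q_C: π_J = (116 - 2Q)q_J - 11q_J.
∂π_J/∂q_J = 105 - 2q_C - 4q_J = 0 gives the reaction function q_J = (105 - 2q_C)/4.
Cinder substitutes q_J(q_C) into its own profit: π_C = q_C(116 - 2q_C - (105 - 2q_C)/2) - 9q_C = (127/2 - q_C)q_C - 9q_C.
Maximising: ∂π_C/∂q_C = 109/2 - 2q_C = 0, giving q_C = 109/4.
Then q_J = (105 - 2·(109/4))/4 = 101/8.

12.63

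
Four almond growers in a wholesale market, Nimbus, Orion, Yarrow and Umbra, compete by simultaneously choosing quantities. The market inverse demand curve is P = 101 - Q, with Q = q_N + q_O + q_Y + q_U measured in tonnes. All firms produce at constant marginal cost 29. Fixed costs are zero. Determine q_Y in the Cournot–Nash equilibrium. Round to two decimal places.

14.40

A representative firm's profit is π_i = q_i(101 - Q) - 29q_i.
Setting ∂π_i/∂q_i = 0 with rivals' quantities fixed: 72 - 2q_i - Σ_{j≠i} q_j = 0.
By symmetry each firm produces the same amount; substituting Σ_{j≠i} q_j = 3q_i yields q_i = 72/5.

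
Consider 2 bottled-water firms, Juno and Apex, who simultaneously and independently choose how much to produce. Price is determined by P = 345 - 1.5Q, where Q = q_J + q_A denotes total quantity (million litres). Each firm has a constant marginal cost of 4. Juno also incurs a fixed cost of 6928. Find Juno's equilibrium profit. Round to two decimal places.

A representative firm's profit is π_i = q_i(345 - 1.5Q) - 4q_i.
First-order condition (treating rivals' output as given): 341 - 3q_i - (3/2)q_j = 0.
With identical firms every q_j equals q_i, so q_j = q_i and 341 = (9/2)q_i, giving q_i = 682/9.
Price P = 345 - (3/2)·(1364/9) = 353/3.
Juno's profit: (353/3 - 4)·(682/9) - 6928 = 1685.4074.

1685.41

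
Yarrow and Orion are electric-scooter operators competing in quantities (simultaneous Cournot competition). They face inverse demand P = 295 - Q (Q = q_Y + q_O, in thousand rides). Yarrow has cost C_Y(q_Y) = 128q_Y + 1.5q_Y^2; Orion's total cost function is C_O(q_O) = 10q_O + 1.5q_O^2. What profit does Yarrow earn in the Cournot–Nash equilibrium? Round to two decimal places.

Yarrow's profit: π_Y = (295 - Q)q_Y - (128q_Y + (3/2)q_Y²). Setting ∂π_Y/∂q_Y = 0: 167 - 5q_Y - (q_O) = 0.
Orion's first-order condition: 285 - 5q_O - (q_Y) = 0.
Rearranging gives the reaction functions q_Y = (167 - q_O)/5 and q_O = (285 - q_Y)/5.
Substituting one into the other gives q_Y = 275/12 and q_O = 629/12.
Price P = 295 - 226/3 = 659/3.
Yarrow's profit: (659/3)·(275/12) - 128·(275/12) - (3/2)(275/12)² = 1312.9340.

1312.93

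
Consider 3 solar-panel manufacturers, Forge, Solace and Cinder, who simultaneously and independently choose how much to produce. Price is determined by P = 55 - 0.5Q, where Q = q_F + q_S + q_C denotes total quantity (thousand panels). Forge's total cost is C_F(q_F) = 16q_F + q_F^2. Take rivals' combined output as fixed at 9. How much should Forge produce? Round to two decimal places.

With rivals' combined output fixed at 9, Forge's profit is π_F = (55 - (1/2)·9 - (1/2)q_F)q_F - (16q_F + q_F²) = (101/2 - (1/2)q_F)q_F - (16q_F + q_F²).
∂π_F/∂q_F = 69/2 - 3q_F = 0, so q_F = 23/2.

11.50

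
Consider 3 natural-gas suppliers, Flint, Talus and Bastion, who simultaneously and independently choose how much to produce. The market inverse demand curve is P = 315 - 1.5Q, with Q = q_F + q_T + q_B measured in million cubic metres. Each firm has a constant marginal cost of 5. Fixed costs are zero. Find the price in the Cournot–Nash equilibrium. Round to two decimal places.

82.50

Each firm earns π_i = (315 - 1.5Q)q_i - 5q_i.
Setting ∂π_i/∂q_i = 0 with rivals' quantities fixed: 310 - 3q_i - (3/2)·Σ_{j≠i} q_j = 0.
By symmetry each firm produces the same amount; substituting Σ_{j≠i} q_j = 2q_i yields q_i = 310/6 = 155/3.
Total output Q = 155, so price P = 315 - (3/2)·155 = 165/2.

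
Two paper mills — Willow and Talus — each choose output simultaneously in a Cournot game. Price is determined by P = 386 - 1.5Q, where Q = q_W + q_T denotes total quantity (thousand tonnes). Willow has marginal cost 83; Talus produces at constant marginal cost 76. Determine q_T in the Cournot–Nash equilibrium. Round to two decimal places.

Willow's profit: π_W = (386 - 1.5Q)q_W - (83q_W). Setting ∂π_W/∂q_W = 0: 303 - 3q_W - (3/2)(q_T) = 0.
Talus's first-order condition: 310 - 3q_T - (3/2)(q_W) = 0.
Rearranging gives the reaction functions q_W = (303 - (3/2)q_T)/3 and q_T = (310 - (3/2)q_W)/3.
Substituting one into the other gives q_W = 592/9 and q_T = 634/9.

70.44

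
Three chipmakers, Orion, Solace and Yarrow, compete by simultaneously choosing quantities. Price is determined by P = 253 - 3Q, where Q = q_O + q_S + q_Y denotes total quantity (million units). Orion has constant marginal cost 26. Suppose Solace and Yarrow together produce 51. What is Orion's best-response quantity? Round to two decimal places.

With rivals' combined output fixed at 51, Orion's profit is π_O = (253 - 3·51 - 3q_O)q_O - (26q_O) = (100 - 3q_O)q_O - (26q_O).
∂π_O/∂q_O = 74 - 6q_O = 0, so q_O = 37/3.

12.33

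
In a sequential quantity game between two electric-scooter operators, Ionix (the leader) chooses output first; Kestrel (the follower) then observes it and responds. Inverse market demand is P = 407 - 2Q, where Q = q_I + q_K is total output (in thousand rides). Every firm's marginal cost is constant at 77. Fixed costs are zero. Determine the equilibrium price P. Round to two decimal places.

Solve by backward induction. Given q_I, the follower Kestrel maximises π_K = (407 - 2q_I - 2q_K)q_K - 77q_K.
∂π_K/∂q_K = 330 - 2q_I - 4q_K = 0 gives the reaction function q_K = (330 - 2q_I)/4.
Ionix substitutes q_K(q_I) into its own profit: π_I = q_I(407 - 2q_I - (330 - 2q_I)/2) - 77q_I = (242 - q_I)q_I - 77q_I.
Leader FOC: 165 - 2q_I = 0, so q_I = 165/2.
Then q_K = (330 - 2·(165/2))/4 = 165/4.
Total output Q = 495/4, so price P = 407 - 2·(495/4) = 319/2.

159.50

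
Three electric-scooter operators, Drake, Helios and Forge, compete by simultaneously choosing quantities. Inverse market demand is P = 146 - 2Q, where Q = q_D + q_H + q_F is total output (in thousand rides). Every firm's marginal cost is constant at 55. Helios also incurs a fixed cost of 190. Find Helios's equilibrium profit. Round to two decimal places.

68.78

A representative firm's profit is π_i = q_i(146 - 2Q) - 55q_i.
Setting ∂π_i/∂q_i = 0 with rivals' quantities fixed: 91 - 4q_i - 2·Σ_{j≠i} q_j = 0.
By symmetry each firm produces the same amount; substituting Σ_{j≠i} q_j = 2q_i yields q_i = 91/8.
Price P = 146 - 2·(273/8) = 311/4.
Helios's profit: (311/4 - 55)·(91/8) - 190 = 68.7813.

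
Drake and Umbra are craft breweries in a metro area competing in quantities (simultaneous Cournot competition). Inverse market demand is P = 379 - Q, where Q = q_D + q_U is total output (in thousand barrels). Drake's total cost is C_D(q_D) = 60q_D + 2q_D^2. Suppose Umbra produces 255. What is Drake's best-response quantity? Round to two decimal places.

With the rival's output fixed at 255, Drake's profit is π_D = (379 - 255 - q_D)q_D - (60q_D + 2q_D²) = (124 - q_D)q_D - (60q_D + 2q_D²).
∂π_D/∂q_D = 64 - 6q_D = 0, so q_D = 32/3.

10.67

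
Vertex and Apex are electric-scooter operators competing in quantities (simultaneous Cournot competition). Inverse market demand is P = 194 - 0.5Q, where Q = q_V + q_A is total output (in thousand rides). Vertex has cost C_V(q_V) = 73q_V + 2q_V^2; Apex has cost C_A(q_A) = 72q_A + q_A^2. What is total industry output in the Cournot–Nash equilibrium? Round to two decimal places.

Vertex's profit: π_V = (194 - 0.5Q)q_V - (73q_V + 2q_V²). Setting ∂π_V/∂q_V = 0: 121 - 5q_V - (1/2)(q_A) = 0.
Apex's profit: π_A = (194 - 0.5Q)q_A - (72q_A + q_A²). Setting ∂π_A/∂q_A = 0: 122 - 3q_A - (1/2)(q_V) = 0.
So q_V = (121 - (1/2)q_A)/5 and q_A = (122 - (1/2)q_V)/3.
Solving the pair: q_V = 1208/59, q_A = 37.2542.
Total output Q = 1208/59 + 37.2542 = 57.7288.

57.73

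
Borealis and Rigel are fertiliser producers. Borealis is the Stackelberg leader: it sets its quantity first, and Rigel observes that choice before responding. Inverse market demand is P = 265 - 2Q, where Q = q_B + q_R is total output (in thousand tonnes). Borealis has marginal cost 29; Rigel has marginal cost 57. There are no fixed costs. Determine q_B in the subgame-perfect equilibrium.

66

Solve by backward induction. Given q_B, the follower Rigel maximises π_R = (265 - 2q_B - 2q_R)q_R - 57q_R.
Setting the follower's marginal profit to zero, 208 - 2q_B - 4q_R = 0, i.e. q_R = (208 - 2q_B)/4.
Borealis substitutes q_R(q_B) into its own profit: π_B = q_B(265 - 2q_B - (208 - 2q_B)/2) - 29q_B = (161 - q_B)q_B - 29q_B.
Leader FOC: 132 - 2q_B = 0, so q_B = 66.
Then q_R = (208 - 2·66)/4 = 19.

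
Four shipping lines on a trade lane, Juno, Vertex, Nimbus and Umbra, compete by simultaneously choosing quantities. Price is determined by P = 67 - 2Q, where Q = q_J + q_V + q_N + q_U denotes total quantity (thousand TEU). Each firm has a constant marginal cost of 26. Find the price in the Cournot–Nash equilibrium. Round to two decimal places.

Each firm earns π_i = (67 - 2Q)q_i - 26q_i.
First-order condition (treating rivals' output as given): 41 - 4q_i - 2·Σ_{j≠i} q_j = 0.
By symmetry each firm produces the same amount; substituting Σ_{j≠i} q_j = 3q_i yields q_i = 41/10.
Total output Q = 82/5, so price P = 67 - 2·(82/5) = 171/5.

34.20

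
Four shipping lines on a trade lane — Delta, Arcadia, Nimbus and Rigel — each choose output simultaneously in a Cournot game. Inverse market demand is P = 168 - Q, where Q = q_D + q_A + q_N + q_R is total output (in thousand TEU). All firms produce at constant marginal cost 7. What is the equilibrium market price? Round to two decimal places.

39.20

Each firm earns π_i = (168 - Q)q_i - 7q_i.
Setting ∂π_i/∂q_i = 0 with rivals' quantities fixed: 161 - 2q_i - Σ_{j≠i} q_j = 0.
By symmetry each firm produces the same amount; substituting Σ_{j≠i} q_j = 3q_i yields q_i = 161/5.
Total output Q = 644/5, so price P = 168 - 644/5 = 196/5.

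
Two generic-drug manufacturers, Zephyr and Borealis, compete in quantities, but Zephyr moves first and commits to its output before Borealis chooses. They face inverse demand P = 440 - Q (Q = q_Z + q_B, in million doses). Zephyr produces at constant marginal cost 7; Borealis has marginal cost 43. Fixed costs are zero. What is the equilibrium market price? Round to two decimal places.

124.25

The follower Borealis best-responds to any q_Z: π_B = (440 - Q)q_B - 43q_B.
∂π_B/∂q_B = 397 - q_Z - 2q_B = 0 gives the reaction function q_B = (397 - q_Z)/2.
Zephyr substitutes q_B(q_Z) into its own profit: π_Z = q_Z(440 - q_Z - (397 - q_Z)/2) - 7q_Z = (483/2 - (1/2)q_Z)q_Z - 7q_Z.
Maximising: ∂π_Z/∂q_Z = 469/2 - q_Z = 0, giving q_Z = 469/2.
Then q_B = (397 - 469/2)/2 = 325/4.
Total output Q = 1263/4, so price P = 440 - 1263/4 = 497/4.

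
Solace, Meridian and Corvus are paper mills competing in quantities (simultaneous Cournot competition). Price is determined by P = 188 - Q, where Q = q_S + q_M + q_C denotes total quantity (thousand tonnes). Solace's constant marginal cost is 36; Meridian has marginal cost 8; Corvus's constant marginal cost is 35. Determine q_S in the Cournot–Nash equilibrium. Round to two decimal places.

30.75

Solace's profit: π_S = (188 - Q)q_S - (36q_S). Setting ∂π_S/∂q_S = 0: 152 - 2q_S - (q_M + q_C) = 0.
Meridian's profit: π_M = (188 - Q)q_M - (8q_M). Setting ∂π_M/∂q_M = 0: 180 - 2q_M - (q_S + q_C) = 0.
Corvus's first-order condition: 153 - 2q_C - (q_S + q_M) = 0.
Adding the 3 conditions: 485 − 2Q − 2Q = 0, i.e. Q = 485/4.
Back-substituting: q_S = (152 − 485/4) = 123/4, q_M = (180 − 485/4) = 235/4, q_C = (153 − 485/4) = 127/4.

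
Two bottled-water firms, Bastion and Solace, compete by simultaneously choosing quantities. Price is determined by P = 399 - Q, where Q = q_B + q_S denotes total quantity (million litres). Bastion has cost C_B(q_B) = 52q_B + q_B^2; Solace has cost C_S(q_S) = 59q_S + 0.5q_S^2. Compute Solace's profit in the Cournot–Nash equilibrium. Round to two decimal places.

12721.10

Bastion's profit: π_B = (399 - Q)q_B - (52q_B + q_B²). Setting ∂π_B/∂q_B = 0: 347 - 4q_B - (q_S) = 0.
Solace's profit: π_S = (399 - Q)q_S - (59q_S + (1/2)q_S²). Setting ∂π_S/∂q_S = 0: 340 - 3q_S - (q_B) = 0.
Rearranging gives the reaction functions q_B = (347 - q_S)/4 and q_S = (340 - q_B)/3.
Solving the pair: q_B = 701/11, q_S = 1013/11.
Price P = 399 - 1714/11 = 243.1818.
Solace's profit: 243.1818·(1013/11) - 59·(1013/11) - (1/2)(1013/11)² = 12721.1033.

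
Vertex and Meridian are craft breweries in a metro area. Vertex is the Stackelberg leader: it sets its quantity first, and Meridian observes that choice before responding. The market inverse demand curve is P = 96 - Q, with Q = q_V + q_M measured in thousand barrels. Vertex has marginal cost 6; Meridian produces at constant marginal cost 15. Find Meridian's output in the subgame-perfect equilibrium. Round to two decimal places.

The follower Meridian best-responds to any q_V: π_M = (96 - Q)q_M - 15q_M.
∂π_M/∂q_M = 81 - q_V - 2q_M = 0 gives the reaction function q_M = (81 - q_V)/2.
Vertex substitutes q_M(q_V) into its own profit: π_V = q_V(96 - q_V - (81 - q_V)/2) - 6q_V = (111/2 - (1/2)q_V)q_V - 6q_V.
The leader's first-order condition 99/2 - q_V = 0 yields q_V = 99/2.
Then q_M = (81 - 99/2)/2 = 63/4.

15.75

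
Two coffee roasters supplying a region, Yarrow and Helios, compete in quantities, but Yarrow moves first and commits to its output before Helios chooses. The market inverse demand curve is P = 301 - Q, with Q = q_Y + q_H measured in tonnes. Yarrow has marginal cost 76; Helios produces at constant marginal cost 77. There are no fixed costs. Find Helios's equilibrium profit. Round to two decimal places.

Solve by backward induction. Given q_Y, the follower Helios maximises π_H = (301 - q_Y - q_H)q_H - 77q_H.
Follower FOC: 224 - q_Y - 2q_H = 0, so q_H(q_Y) = (224 - q_Y)/2.
The leader anticipates this reaction. Substituting into P = 301 - Q gives P = 189 - (1/2)q_Y, so π_Y = (189 - (1/2)q_Y)q_Y - 76q_Y.
Leader FOC: 113 - q_Y = 0, so q_Y = 113.
Then q_H = (224 - 113)/2 = 111/2.
Price P = 301 - 337/2 = 265/2.
Helios's profit: (265/2 - 77)·(111/2) = 3080.2500.

3080.25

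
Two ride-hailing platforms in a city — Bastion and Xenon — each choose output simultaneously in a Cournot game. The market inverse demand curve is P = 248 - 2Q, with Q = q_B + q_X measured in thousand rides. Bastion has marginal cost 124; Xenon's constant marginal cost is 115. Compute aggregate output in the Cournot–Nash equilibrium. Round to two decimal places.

Bastion's profit: π_B = (248 - 2Q)q_B - (124q_B). Setting ∂π_B/∂q_B = 0: 124 - 4q_B - 2(q_X) = 0.
Xenon's profit: π_X = (248 - 2Q)q_X - (115q_X). Setting ∂π_X/∂q_X = 0: 133 - 4q_X - 2(q_B) = 0.
Rearranging gives the reaction functions q_B = (124 - 2q_X)/4 and q_X = (133 - 2q_B)/4.
Solving the pair: q_B = 115/6, q_X = 71/3.
Total output Q = 115/6 + 71/3 = 257/6.

42.83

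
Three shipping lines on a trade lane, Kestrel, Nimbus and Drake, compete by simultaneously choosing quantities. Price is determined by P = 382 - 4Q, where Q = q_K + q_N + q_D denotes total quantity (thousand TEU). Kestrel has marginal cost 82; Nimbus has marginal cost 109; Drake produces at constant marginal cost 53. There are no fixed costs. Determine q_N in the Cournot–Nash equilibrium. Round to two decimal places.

11.88

Kestrel's profit: π_K = (382 - 4Q)q_K - (82q_K). Setting ∂π_K/∂q_K = 0: 300 - 8q_K - 4(q_N + q_D) = 0.
Nimbus's profit: π_N = (382 - 4Q)q_N - (109q_N). Setting ∂π_N/∂q_N = 0: 273 - 8q_N - 4(q_K + q_D) = 0.
Drake's profit: π_D = (382 - 4Q)q_D - (53q_D). Setting ∂π_D/∂q_D = 0: 329 - 8q_D - 4(q_K + q_N) = 0.
Summing all 3 equations gives 902 − 16Q = 0, hence Q = 451/8.
Back-substituting: q_K = (300 − 451/2)/4 = 149/8, q_N = (273 − 451/2)/4 = 95/8, q_D = (329 − 451/2)/4 = 207/8.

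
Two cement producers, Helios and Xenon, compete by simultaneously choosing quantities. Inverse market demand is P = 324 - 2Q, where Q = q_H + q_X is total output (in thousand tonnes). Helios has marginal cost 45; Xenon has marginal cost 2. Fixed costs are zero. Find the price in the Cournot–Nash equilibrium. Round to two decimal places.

Helios's profit: π_H = (324 - 2Q)q_H - (45q_H). Setting ∂π_H/∂q_H = 0: 279 - 4q_H - 2(q_X) = 0.
Xenon's first-order condition: 322 - 4q_X - 2(q_H) = 0.
Rearranging gives the reaction functions q_H = (279 - 2q_X)/4 and q_X = (322 - 2q_H)/4.
Solving the pair: q_H = 118/3, q_X = 365/6.
Total output Q = 601/6, so price P = 324 - 2·(601/6) = 371/3.

123.67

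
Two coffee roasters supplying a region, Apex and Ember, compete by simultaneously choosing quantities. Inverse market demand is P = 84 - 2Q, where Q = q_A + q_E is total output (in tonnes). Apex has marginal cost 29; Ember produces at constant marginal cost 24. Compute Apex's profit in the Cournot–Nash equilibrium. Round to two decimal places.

138.89

Apex's profit: π_A = (84 - 2Q)q_A - (29q_A). Setting ∂π_A/∂q_A = 0: 55 - 4q_A - 2(q_E) = 0.
Ember's first-order condition: 60 - 4q_E - 2(q_A) = 0.
Rearranging gives the reaction functions q_A = (55 - 2q_E)/4 and q_E = (60 - 2q_A)/4.
Solving the pair: q_A = 25/3, q_E = 65/6.
Price P = 84 - 2·(115/6) = 137/3.
Apex's profit: (137/3 - 29)·(25/3) = 1250/9.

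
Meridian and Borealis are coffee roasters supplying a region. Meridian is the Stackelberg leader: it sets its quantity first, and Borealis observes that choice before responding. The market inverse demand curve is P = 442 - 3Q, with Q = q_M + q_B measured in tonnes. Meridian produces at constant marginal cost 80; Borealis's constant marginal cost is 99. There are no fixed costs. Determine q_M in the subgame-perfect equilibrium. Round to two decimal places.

63.50

The follower Borealis best-responds to any q_M: π_B = (442 - 3Q)q_B - 99q_B.
Setting the follower's marginal profit to zero, 343 - 3q_M - 6q_B = 0, i.e. q_B = (343 - 3q_M)/6.
Meridian substitutes q_B(q_M) into its own profit: π_M = q_M(442 - 3q_M - (343 - 3q_M)/2) - 80q_M = (541/2 - (3/2)q_M)q_M - 80q_M.
The leader's first-order condition 381/2 - 3q_M = 0 yields q_M = 127/2.
Then q_B = (343 - 3·(127/2))/6 = 305/12.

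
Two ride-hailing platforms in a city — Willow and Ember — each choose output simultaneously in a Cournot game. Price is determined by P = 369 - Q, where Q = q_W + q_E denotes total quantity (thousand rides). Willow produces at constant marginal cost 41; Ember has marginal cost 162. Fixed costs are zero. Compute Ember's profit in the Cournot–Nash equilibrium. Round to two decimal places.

Willow's profit: π_W = (369 - Q)q_W - (41q_W). Setting ∂π_W/∂q_W = 0: 328 - 2q_W - (q_E) = 0.
Ember's profit: π_E = (369 - Q)q_E - (162q_E). Setting ∂π_E/∂q_E = 0: 207 - 2q_E - (q_W) = 0.
Rearranging gives the reaction functions q_W = (328 - q_E)/2 and q_E = (207 - q_W)/2.
Substituting one into the other gives q_W = 449/3 and q_E = 86/3.
Price P = 369 - 535/3 = 572/3.
Ember's profit: (572/3 - 162)·(86/3) = 821.7778.

821.78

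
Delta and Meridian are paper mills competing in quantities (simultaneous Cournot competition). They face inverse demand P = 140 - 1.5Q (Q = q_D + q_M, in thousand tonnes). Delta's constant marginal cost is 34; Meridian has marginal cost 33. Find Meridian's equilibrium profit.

864

Delta's profit: π_D = (140 - 1.5Q)q_D - (34q_D). Setting ∂π_D/∂q_D = 0: 106 - 3q_D - (3/2)(q_M) = 0.
Meridian's first-order condition: 107 - 3q_M - (3/2)(q_D) = 0.
So q_D = (106 - (3/2)q_M)/3 and q_M = (107 - (3/2)q_D)/3.
Substituting one into the other gives q_D = 70/3 and q_M = 24.
Price P = 140 - (3/2)·(142/3) = 69.
Meridian's profit: (69 - 33)·24 = 864.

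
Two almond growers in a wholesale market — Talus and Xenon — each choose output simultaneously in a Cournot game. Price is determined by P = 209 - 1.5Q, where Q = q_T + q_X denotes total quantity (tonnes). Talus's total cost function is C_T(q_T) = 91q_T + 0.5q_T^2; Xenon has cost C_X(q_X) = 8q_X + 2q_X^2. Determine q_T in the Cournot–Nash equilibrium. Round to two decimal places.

20.37

Talus's profit: π_T = (209 - 1.5Q)q_T - (91q_T + (1/2)q_T²). Setting ∂π_T/∂q_T = 0: 118 - 4q_T - (3/2)(q_X) = 0.
Xenon's first-order condition: 201 - 7q_X - (3/2)(q_T) = 0.
Best responses: q_T = (118 - (3/2)q_X)/4, q_X = (201 - (3/2)q_T)/7.
Solving the pair: q_T = 20.3689, q_X = 24.3495.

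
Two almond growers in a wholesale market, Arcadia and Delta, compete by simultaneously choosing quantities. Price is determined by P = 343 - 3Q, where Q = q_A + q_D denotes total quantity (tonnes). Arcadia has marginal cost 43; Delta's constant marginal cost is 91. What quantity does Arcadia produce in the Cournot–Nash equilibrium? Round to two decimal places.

Arcadia's profit: π_A = (343 - 3Q)q_A - (43q_A). Setting ∂π_A/∂q_A = 0: 300 - 6q_A - 3(q_D) = 0.
Delta's profit: π_D = (343 - 3Q)q_D - (91q_D). Setting ∂π_D/∂q_D = 0: 252 - 6q_D - 3(q_A) = 0.
Rearranging gives the reaction functions q_A = (300 - 3q_D)/6 and q_D = (252 - 3q_A)/6.
Substituting one into the other gives q_A = 116/3 and q_D = 68/3.

38.67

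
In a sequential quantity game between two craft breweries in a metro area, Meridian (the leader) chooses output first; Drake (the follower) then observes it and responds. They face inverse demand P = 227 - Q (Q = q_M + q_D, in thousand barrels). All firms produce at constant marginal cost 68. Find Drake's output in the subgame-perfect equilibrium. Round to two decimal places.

39.75

Solve by backward induction. Given q_M, the follower Drake maximises π_D = (227 - q_M - q_D)q_D - 68q_D.
Follower FOC: 159 - q_M - 2q_D = 0, so q_D(q_M) = (159 - q_M)/2.
The leader anticipates this reaction. Substituting into P = 227 - Q gives P = 295/2 - (1/2)q_M, so π_M = (295/2 - (1/2)q_M)q_M - 68q_M.
Leader FOC: 159/2 - q_M = 0, so q_M = 159/2.
Then q_D = (159 - 159/2)/2 = 159/4.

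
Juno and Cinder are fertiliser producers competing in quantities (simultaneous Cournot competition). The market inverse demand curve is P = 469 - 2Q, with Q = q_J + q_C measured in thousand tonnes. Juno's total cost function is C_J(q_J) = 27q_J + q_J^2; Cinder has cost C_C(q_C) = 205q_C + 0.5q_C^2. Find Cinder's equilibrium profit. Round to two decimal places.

1812.13

Juno's profit: π_J = (469 - 2Q)q_J - (27q_J + q_J²). Setting ∂π_J/∂q_J = 0: 442 - 6q_J - 2(q_C) = 0.
Cinder's profit: π_C = (469 - 2Q)q_C - (205q_C + (1/2)q_C²). Setting ∂π_C/∂q_C = 0: 264 - 5q_C - 2(q_J) = 0.
Rearranging gives the reaction functions q_J = (442 - 2q_C)/6 and q_C = (264 - 2q_J)/5.
Substituting one into the other gives q_J = 841/13 and q_C = 350/13.
Price P = 469 - 2·(1191/13) = 285.7692.
Cinder's profit: 285.7692·(350/13) - 205·(350/13) - (1/2)(350/13)² = 1812.1302.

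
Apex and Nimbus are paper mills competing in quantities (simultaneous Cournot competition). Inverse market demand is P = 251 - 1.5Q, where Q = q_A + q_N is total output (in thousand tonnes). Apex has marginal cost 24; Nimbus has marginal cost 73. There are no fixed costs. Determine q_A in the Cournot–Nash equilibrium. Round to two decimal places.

Apex's profit: π_A = (251 - 1.5Q)q_A - (24q_A). Setting ∂π_A/∂q_A = 0: 227 - 3q_A - (3/2)(q_N) = 0.
Nimbus's profit: π_N = (251 - 1.5Q)q_N - (73q_N). Setting ∂π_N/∂q_N = 0: 178 - 3q_N - (3/2)(q_A) = 0.
Rearranging gives the reaction functions q_A = (227 - (3/2)q_N)/3 and q_N = (178 - (3/2)q_A)/3.
Solving the pair: q_A = 184/3, q_N = 86/3.

61.33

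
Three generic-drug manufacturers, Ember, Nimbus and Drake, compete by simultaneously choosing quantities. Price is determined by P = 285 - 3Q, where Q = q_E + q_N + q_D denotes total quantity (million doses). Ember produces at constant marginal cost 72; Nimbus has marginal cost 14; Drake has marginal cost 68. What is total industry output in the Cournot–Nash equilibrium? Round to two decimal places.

Ember's profit: π_E = (285 - 3Q)q_E - (72q_E). Setting ∂π_E/∂q_E = 0: 213 - 6q_E - 3(q_N + q_D) = 0.
Nimbus's profit: π_N = (285 - 3Q)q_N - (14q_N). Setting ∂π_N/∂q_N = 0: 271 - 6q_N - 3(q_E + q_D) = 0.
Drake's first-order condition: 217 - 6q_D - 3(q_E + q_N) = 0.
Adding the 3 conditions: 701 − 6Q − 6Q = 0, i.e. Q = 701/12.
Back-substituting: q_E = (213 − 701/4)/3 = 151/12, q_N = (271 − 701/4)/3 = 383/12, q_D = (217 − 701/4)/3 = 167/12.
Total output Q = 151/12 + 383/12 + 167/12 = 701/12.

58.42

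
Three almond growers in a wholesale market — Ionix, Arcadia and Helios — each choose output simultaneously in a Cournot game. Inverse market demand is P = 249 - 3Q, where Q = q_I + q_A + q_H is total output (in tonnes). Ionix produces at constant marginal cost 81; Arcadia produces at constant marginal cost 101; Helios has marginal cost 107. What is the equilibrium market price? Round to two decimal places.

134.50

Ionix's profit: π_I = (249 - 3Q)q_I - (81q_I). Setting ∂π_I/∂q_I = 0: 168 - 6q_I - 3(q_A + q_H) = 0.
Arcadia's first-order condition: 148 - 6q_A - 3(q_I + q_H) = 0.
Helios's first-order condition: 142 - 6q_H - 3(q_I + q_A) = 0.
Adding the 3 conditions: 458 − 6Q − 6Q = 0, i.e. Q = 229/6.
Back-substituting: q_I = (168 − 229/2)/3 = 107/6, q_A = (148 − 229/2)/3 = 67/6, q_H = (142 − 229/2)/3 = 55/6.
Total output Q = 229/6, so price P = 249 - 3·(229/6) = 269/2.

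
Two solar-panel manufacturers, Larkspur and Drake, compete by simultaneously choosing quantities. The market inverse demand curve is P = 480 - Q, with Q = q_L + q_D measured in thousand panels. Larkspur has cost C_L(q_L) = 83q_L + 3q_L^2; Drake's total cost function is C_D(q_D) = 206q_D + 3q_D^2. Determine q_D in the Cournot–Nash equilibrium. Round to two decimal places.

Larkspur's profit: π_L = (480 - Q)q_L - (83q_L + 3q_L²). Setting ∂π_L/∂q_L = 0: 397 - 8q_L - (q_D) = 0.
Drake's first-order condition: 274 - 8q_D - (q_L) = 0.
Best responses: q_L = (397 - q_D)/8, q_D = (274 - q_L)/8.
Substituting one into the other gives q_L = 46.0635 and q_D = 1795/63.

28.49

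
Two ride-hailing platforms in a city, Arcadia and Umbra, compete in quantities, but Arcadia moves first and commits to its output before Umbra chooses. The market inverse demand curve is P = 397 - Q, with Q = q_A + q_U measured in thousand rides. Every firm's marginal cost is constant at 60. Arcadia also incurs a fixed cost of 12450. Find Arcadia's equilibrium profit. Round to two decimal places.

1746.13

The follower Umbra best-responds to any q_A: π_U = (397 - Q)q_U - 60q_U.
Setting the follower's marginal profit to zero, 337 - q_A - 2q_U = 0, i.e. q_U = (337 - q_A)/2.
Arcadia substitutes q_U(q_A) into its own profit: π_A = q_A(397 - q_A - (337 - q_A)/2) - 60q_A = (457/2 - (1/2)q_A)q_A - 60q_A.
Leader FOC: 337/2 - q_A = 0, so q_A = 337/2.
Then q_U = (337 - 337/2)/2 = 337/4.
Price P = 397 - 1011/4 = 577/4.
Arcadia's profit: (577/4 - 60)·(337/2) - 12450 = 1746.1250.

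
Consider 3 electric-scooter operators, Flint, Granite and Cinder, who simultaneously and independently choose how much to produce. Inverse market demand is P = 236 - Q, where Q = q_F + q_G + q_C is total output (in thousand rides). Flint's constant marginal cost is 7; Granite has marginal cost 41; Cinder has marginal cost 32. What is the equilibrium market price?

Flint's profit: π_F = (236 - Q)q_F - (7q_F). Setting ∂π_F/∂q_F = 0: 229 - 2q_F - (q_G + q_C) = 0.
Granite's profit: π_G = (236 - Q)q_G - (41q_G). Setting ∂π_G/∂q_G = 0: 195 - 2q_G - (q_F + q_C) = 0.
Cinder's first-order condition: 204 - 2q_C - (q_F + q_G) = 0.
Adding the 3 conditions: 628 − 2Q − 2Q = 0, i.e. Q = 157.
Back-substituting: q_F = (229 − 157) = 72, q_G = (195 − 157) = 38, q_C = (204 − 157) = 47.
Total output Q = 157, so price P = 236 - 157 = 79.

79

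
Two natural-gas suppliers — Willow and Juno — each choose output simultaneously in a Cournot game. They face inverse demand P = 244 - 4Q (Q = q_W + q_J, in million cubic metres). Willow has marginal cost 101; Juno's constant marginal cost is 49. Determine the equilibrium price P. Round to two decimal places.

131.33

Willow's profit: π_W = (244 - 4Q)q_W - (101q_W). Setting ∂π_W/∂q_W = 0: 143 - 8q_W - 4(q_J) = 0.
Juno's first-order condition: 195 - 8q_J - 4(q_W) = 0.
Best responses: q_W = (143 - 4q_J)/8, q_J = (195 - 4q_W)/8.
Substituting one into the other gives q_W = 91/12 and q_J = 247/12.
Total output Q = 169/6, so price P = 244 - 4·(169/6) = 394/3.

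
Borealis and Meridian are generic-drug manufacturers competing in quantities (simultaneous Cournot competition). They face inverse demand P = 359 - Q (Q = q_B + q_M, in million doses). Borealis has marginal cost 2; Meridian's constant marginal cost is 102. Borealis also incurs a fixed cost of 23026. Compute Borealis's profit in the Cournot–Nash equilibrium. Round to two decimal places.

Borealis's profit: π_B = (359 - Q)q_B - (2q_B). Setting ∂π_B/∂q_B = 0: 357 - 2q_B - (q_M) = 0.
Meridian's first-order condition: 257 - 2q_M - (q_B) = 0.
Best responses: q_B = (357 - q_M)/2, q_M = (257 - q_B)/2.
Solving the pair: q_B = 457/3, q_M = 157/3.
Price P = 359 - 614/3 = 463/3.
Borealis's profit: (463/3 - 2)·(457/3) - 23026 = 1615/9.

179.44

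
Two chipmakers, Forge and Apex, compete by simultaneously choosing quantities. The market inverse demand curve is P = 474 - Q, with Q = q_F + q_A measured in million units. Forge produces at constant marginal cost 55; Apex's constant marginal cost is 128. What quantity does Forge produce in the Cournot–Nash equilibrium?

Forge's profit: π_F = (474 - Q)q_F - (55q_F). Setting ∂π_F/∂q_F = 0: 419 - 2q_F - (q_A) = 0.
Apex's profit: π_A = (474 - Q)q_A - (128q_A). Setting ∂π_A/∂q_A = 0: 346 - 2q_A - (q_F) = 0.
Best responses: q_F = (419 - q_A)/2, q_A = (346 - q_F)/2.
Solving the pair: q_F = 164, q_A = 91.

164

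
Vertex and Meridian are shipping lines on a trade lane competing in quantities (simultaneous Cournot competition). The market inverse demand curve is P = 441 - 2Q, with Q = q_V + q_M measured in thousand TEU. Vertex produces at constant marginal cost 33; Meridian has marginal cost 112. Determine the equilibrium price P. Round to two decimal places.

Vertex's profit: π_V = (441 - 2Q)q_V - (33q_V). Setting ∂π_V/∂q_V = 0: 408 - 4q_V - 2(q_M) = 0.
Meridian's first-order condition: 329 - 4q_M - 2(q_V) = 0.
Rearranging gives the reaction functions q_V = (408 - 2q_M)/4 and q_M = (329 - 2q_V)/4.
Solving the pair: q_V = 487/6, q_M = 125/3.
Total output Q = 737/6, so price P = 441 - 2·(737/6) = 586/3.

195.33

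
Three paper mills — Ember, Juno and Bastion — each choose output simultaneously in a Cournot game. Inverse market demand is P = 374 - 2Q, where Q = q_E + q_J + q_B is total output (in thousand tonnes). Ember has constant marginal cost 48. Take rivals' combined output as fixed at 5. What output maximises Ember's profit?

79

With rivals' combined output fixed at 5, Ember's profit is π_E = (374 - 2·5 - 2q_E)q_E - (48q_E) = (364 - 2q_E)q_E - (48q_E).
∂π_E/∂q_E = 316 - 4q_E = 0, so q_E = 79.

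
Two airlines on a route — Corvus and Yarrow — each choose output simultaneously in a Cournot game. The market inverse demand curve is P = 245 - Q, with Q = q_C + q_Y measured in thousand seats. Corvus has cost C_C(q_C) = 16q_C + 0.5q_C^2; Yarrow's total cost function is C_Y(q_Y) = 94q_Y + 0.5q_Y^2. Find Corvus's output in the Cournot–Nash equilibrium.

Corvus's profit: π_C = (245 - Q)q_C - (16q_C + (1/2)q_C²). Setting ∂π_C/∂q_C = 0: 229 - 3q_C - (q_Y) = 0.
Yarrow's profit: π_Y = (245 - Q)q_Y - (94q_Y + (1/2)q_Y²). Setting ∂π_Y/∂q_Y = 0: 151 - 3q_Y - (q_C) = 0.
So q_C = (229 - q_Y)/3 and q_Y = (151 - q_C)/3.
Substituting one into the other gives q_C = 67 and q_Y = 28.

67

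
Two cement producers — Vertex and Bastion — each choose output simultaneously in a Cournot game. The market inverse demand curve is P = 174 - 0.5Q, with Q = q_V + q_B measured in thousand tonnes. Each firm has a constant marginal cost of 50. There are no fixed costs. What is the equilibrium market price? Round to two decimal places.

Each firm earns π_i = (174 - 0.5Q)q_i - 50q_i.
Setting ∂π_i/∂q_i = 0 with rivals' quantities fixed: 124 - q_i - (1/2)q_j = 0.
By symmetry each firm produces the same amount; substituting q_j = q_i yields q_i = 124/(3/2) = 248/3.
Total output Q = 496/3, so price P = 174 - (1/2)·(496/3) = 274/3.

91.33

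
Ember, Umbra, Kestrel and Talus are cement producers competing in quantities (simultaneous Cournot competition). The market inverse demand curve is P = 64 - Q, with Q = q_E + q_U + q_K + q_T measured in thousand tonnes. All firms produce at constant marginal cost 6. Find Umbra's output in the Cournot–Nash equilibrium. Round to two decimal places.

A representative firm's profit is π_i = q_i(64 - Q) - 6q_i.
Setting ∂π_i/∂q_i = 0 with rivals' quantities fixed: 58 - 2q_i - Σ_{j≠i} q_j = 0.
With identical firms every q_j equals q_i, so Σ_{j≠i} q_j = 3q_i and 58 = 5q_i, giving q_i = 58/5.

11.60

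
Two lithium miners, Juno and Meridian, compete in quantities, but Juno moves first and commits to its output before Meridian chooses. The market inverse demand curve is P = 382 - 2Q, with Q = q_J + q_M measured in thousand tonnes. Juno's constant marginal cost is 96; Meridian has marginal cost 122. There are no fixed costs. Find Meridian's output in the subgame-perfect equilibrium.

26

The follower Meridian best-responds to any q_J: π_M = (382 - 2Q)q_M - 122q_M.
Follower FOC: 260 - 2q_J - 4q_M = 0, so q_M(q_J) = (260 - 2q_J)/4.
Juno substitutes q_M(q_J) into its own profit: π_J = q_J(382 - 2q_J - (260 - 2q_J)/2) - 96q_J = (252 - q_J)q_J - 96q_J.
Leader FOC: 156 - 2q_J = 0, so q_J = 78.
Then q_M = (260 - 2·78)/4 = 26.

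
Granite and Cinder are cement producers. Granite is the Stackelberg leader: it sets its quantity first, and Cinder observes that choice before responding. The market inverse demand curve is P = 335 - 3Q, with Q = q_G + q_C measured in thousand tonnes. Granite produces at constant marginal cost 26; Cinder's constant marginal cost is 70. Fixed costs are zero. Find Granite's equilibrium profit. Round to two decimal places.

Solve by backward induction. Given q_G, the follower Cinder maximises π_C = (335 - 3q_G - 3q_C)q_C - 70q_C.
∂π_C/∂q_C = 265 - 3q_G - 6q_C = 0 gives the reaction function q_C = (265 - 3q_G)/6.
Granite substitutes q_C(q_G) into its own profit: π_G = q_G(335 - 3q_G - (265 - 3q_G)/2) - 26q_G = (405/2 - (3/2)q_G)q_G - 26q_G.
The leader's first-order condition 353/2 - 3q_G = 0 yields q_G = 353/6.
Then q_C = (265 - 3·(353/6))/6 = 59/4.
Price P = 335 - 3·(883/12) = 457/4.
Granite's profit: (457/4 - 26)·(353/6) = 5192.0417.

5192.04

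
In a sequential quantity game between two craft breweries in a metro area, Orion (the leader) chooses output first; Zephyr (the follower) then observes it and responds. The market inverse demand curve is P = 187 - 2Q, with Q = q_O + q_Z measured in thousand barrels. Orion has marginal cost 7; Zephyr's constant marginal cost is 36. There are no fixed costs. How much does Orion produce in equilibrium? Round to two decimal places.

52.25

Solve by backward induction. Given q_O, the follower Zephyr maximises π_Z = (187 - 2q_O - 2q_Z)q_Z - 36q_Z.
Follower FOC: 151 - 2q_O - 4q_Z = 0, so q_Z(q_O) = (151 - 2q_O)/4.
Orion substitutes q_Z(q_O) into its own profit: π_O = q_O(187 - 2q_O - (151 - 2q_O)/2) - 7q_O = (223/2 - q_O)q_O - 7q_O.
The leader's first-order condition 209/2 - 2q_O = 0 yields q_O = 209/4.
Then q_Z = (151 - 2·(209/4))/4 = 93/8.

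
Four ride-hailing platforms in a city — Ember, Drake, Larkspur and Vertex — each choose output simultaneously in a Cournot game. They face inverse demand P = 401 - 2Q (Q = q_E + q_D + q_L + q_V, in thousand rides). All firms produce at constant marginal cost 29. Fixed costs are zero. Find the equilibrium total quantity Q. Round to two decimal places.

A representative firm's profit is π_i = q_i(401 - 2Q) - 29q_i.
First-order condition (treating rivals' output as given): 372 - 4q_i - 2·Σ_{j≠i} q_j = 0.
With identical firms every q_j equals q_i, so Σ_{j≠i} q_j = 3q_i and 372 = 10q_i, giving q_i = 186/5.
Total output Q = 186/5 + 186/5 + 186/5 + 186/5 = 744/5.

148.80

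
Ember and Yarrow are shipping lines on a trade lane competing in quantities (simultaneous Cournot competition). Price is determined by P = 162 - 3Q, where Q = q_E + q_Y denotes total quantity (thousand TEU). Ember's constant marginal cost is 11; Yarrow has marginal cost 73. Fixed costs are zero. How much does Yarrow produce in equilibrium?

3

Ember's profit: π_E = (162 - 3Q)q_E - (11q_E). Setting ∂π_E/∂q_E = 0: 151 - 6q_E - 3(q_Y) = 0.
Yarrow's first-order condition: 89 - 6q_Y - 3(q_E) = 0.
Rearranging gives the reaction functions q_E = (151 - 3q_Y)/6 and q_Y = (89 - 3q_E)/6.
Substituting one into the other gives q_E = 71/3 and q_Y = 3.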